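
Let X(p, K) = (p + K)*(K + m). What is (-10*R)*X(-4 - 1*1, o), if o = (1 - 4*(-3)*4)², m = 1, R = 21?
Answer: -1208590320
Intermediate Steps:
o = 2401 (o = (1 + 12*4)² = (1 + 48)² = 49² = 2401)
X(p, K) = (1 + K)*(K + p) (X(p, K) = (p + K)*(K + 1) = (K + p)*(1 + K) = (1 + K)*(K + p))
(-10*R)*X(-4 - 1*1, o) = (-10*21)*(2401 + (-4 - 1*1) + 2401² + 2401*(-4 - 1*1)) = -210*(2401 + (-4 - 1) + 5764801 + 2401*(-4 - 1)) = -210*(2401 - 5 + 5764801 + 2401*(-5)) = -210*(2401 - 5 + 5764801 - 12005) = -210*5755192 = -1208590320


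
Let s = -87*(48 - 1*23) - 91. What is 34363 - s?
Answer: 36629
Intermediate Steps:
s = -2266 (s = -87*(48 - 23) - 91 = -87*25 - 91 = -2175 - 91 = -2266)
34363 - s = 34363 - 1*(-2266) = 34363 + 2266 = 36629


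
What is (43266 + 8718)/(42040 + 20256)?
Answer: 6498/7787 ≈ 0.83447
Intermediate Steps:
(43266 + 8718)/(42040 + 20256) = 51984/62296 = 51984*(1/62296) = 6498/7787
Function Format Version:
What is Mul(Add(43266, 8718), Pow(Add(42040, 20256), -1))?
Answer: Rational(6498, 7787) ≈ 0.83447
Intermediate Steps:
Mul(Add(43266, 8718), Pow(Add(42040, 20256), -1)) = Mul(51984, Pow(62296, -1)) = Mul(51984, Rational(1, 62296)) = Rational(6498, 7787)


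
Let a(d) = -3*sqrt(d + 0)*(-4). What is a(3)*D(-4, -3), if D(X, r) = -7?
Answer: -84*sqrt(3) ≈ -145.49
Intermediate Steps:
a(d) = 12*sqrt(d) (a(d) = -3*sqrt(d)*(-4) = 12*sqrt(d))
a(3)*D(-4, -3) = (12*sqrt(3))*(-7) = -84*sqrt(3)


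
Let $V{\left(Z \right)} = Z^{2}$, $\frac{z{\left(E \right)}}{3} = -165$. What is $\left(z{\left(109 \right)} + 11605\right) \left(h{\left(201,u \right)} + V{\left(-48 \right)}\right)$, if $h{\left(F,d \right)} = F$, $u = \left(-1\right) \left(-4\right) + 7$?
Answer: $27830550$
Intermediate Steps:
$z{\left(E \right)} = -495$ ($z{\left(E \right)} = 3 \left(-165\right) = -495$)
$u = 11$ ($u = 4 + 7 = 11$)
$\left(z{\left(109 \right)} + 11605\right) \left(h{\left(201,u \right)} + V{\left(-48 \right)}\right) = \left(-495 + 11605\right) \left(201 + \left(-48\right)^{2}\right) = 11110 \left(201 + 2304\right) = 11110 \cdot 2505 = 27830550$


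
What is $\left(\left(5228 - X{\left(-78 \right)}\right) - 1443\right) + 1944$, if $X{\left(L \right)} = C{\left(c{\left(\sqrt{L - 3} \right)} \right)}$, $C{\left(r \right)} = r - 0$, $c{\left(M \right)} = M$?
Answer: $5729 - 9 i \approx 5729.0 - 9.0 i$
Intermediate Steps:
$C{\left(r \right)} = r$ ($C{\left(r \right)} = r + 0 = r$)
$X{\left(L \right)} = \sqrt{-3 + L}$ ($X{\left(L \right)} = \sqrt{L - 3} = \sqrt{-3 + L}$)
$\left(\left(5228 - X{\left(-78 \right)}\right) - 1443\right) + 1944 = \left(\left(5228 - \sqrt{-3 - 78}\right) - 1443\right) + 1944 = \left(\left(5228 - \sqrt{-81}\right) - 1443\right) + 1944 = \left(\left(5228 - 9 i\right) - 1443\right) + 1944 = \left(3785 - 9 i\right) + 1944 = 5729 - 9 i$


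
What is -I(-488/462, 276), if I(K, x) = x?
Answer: -276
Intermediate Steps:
-I(-488/462, 276) = -1*276 = -276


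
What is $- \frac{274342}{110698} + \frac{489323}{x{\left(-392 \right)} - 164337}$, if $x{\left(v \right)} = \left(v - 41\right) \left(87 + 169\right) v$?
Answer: $- \frac{5910785545782}{2395951884571} \approx -2.467$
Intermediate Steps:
$x{\left(v \right)} = v \left(-10496 + 256 v\right)$ ($x{\left(v \right)} = \left(-41 + v\right) 256 v = \left(-10496 + 256 v\right) v = v \left(-10496 + 256 v\right)$)
$- \frac{274342}{110698} + \frac{489323}{x{\left(-392 \right)} - 164337} = - \frac{274342}{110698} + \frac{489323}{256 \left(-392\right) \left(-41 - 392\right) - 164337} = \left(-274342\right) \frac{1}{110698} + \frac{489323}{256 \left(-392\right) \left(-433\right) - 164337} = - \frac{137171}{55349} + \frac{489323}{43452416 - 164337} = - \frac{137171}{55349} + \frac{489323}{43288079} = - \frac{5910785545782}{2395951884571}$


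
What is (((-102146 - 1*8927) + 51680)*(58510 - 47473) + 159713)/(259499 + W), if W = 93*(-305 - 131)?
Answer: -655360828/218951 ≈ -2993.2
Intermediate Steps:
W = -40548 (W = 93*(-436) = -40548)
(((-102146 - 1*8927) + 51680)*(58510 - 47473) + 159713)/(259499 + W) = (((-102146 - 1*8927) + 51680)*(58510 - 47473) + 159713)/(259499 - 40548) = (((-102146 - 8927) + 51680)*11037 + 159713)/218951 = ((-111073 + 51680)*11037 + 159713)*(1/218951) = (-59393*11037 + 159713)*(1/218951) = (-655520541 + 159713)*(1/218951) = -655360828*1/218951 = -655360828/218951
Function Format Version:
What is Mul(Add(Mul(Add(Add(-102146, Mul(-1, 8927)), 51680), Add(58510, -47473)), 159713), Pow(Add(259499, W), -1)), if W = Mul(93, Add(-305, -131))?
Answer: Rational(-655360828, 218951) ≈ -2993.2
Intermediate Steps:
W = -40548 (W = Mul(93, -436) = -40548)
Mul(Add(Mul(Add(Add(-102146, Mul(-1, 8927)), 51680), Add(58510, -47473)), 159713), Pow(Add(259499, W), -1)) = Mul(Add(Mul(Add(Add(-102146, Mul(-1, 8927)), 51680), Add(58510, -47473)), 159713), Pow(Add(259499, -40548), -1)) = Mul(Add(Mul(Add(Add(-102146, -8927), 51680), 11037), 159713), Pow(218951, -1)) = Mul(Add(Mul(Add(-111073, 51680), 11037), 159713), Rational(1, 218951)) = Mul(Add(Mul(-59393, 11037), 159713), Rational(1, 218951)) = Mul(Add(-655520541, 159713), Rational(1, 218951)) = Mul(-655360828, Rational(1, 218951)) = Rational(-655360828, 218951)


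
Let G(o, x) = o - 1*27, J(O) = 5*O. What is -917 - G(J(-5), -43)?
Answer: -865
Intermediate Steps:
G(o, x) = -27 + o (G(o, x) = o - 27 = -27 + o)
-917 - G(J(-5), -43) = -917 - (-27 + 5*(-5)) = -917 - (-27 - 25) = -917 - 1*(-52) = -917 + 52 = -865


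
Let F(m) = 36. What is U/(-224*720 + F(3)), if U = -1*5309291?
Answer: 5309291/161244 ≈ 32.927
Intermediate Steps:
U = -5309291
U/(-224*720 + F(3)) = -5309291/(-224*720 + 36) = -5309291/(-161280 + 36) = -5309291/(-161244) = -5309291*(-1/161244) = 5309291/161244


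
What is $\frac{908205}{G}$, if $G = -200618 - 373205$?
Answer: $- \frac{908205}{573823} \approx -1.5827$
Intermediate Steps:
$G = -573823$ ($G = -200618 - 373205 = -573823$)
$\frac{908205}{G} = \frac{908205}{-573823} = 908205 \left(- \frac{1}{573823}\right) = - \frac{908205}{573823}$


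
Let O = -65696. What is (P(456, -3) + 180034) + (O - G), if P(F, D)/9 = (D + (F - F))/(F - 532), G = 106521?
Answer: 594119/76 ≈ 7817.4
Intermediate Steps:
P(F, D) = 9*D/(-532 + F) (P(F, D) = 9*((D + (F - F))/(F - 532)) = 9*((D + 0)/(-532 + F)) = 9*(D/(-532 + F)) = 9*D/(-532 + F))
(P(456, -3) + 180034) + (O - G) = (9*(-3)/(-532 + 456) + 180034) + (-65696 - 1*106521) = (9*(-3)/(-76) + 180034) + (-65696 - 106521) = (9*(-3)*(-1/76) + 180034) - 172217 = (27/76 + 180034) - 172217 = 13682611/76 - 172217 = 594119/76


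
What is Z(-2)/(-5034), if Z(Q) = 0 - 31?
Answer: 31/5034 ≈ 0.0061581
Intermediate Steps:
Z(Q) = -31
Z(-2)/(-5034) = -31/(-5034) = -31*(-1/5034) = 31/5034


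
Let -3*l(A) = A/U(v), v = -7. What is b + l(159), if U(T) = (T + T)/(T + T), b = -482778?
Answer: -482831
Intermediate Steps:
U(T) = 1 (U(T) = (2*T)/((2*T)) = (2*T)*(1/(2*T)) = 1)
l(A) = -A/3 (l(A) = -A/(3*1) = -A/3)
b + l(159) = -482778 - ⅓*159 = -482778 - 53 = -482831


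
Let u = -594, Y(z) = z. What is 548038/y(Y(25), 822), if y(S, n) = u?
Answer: -274019/297 ≈ -922.62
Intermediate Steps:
y(S, n) = -594
548038/y(Y(25), 822) = 548038/(-594) = 548038*(-1/594) = -274019/297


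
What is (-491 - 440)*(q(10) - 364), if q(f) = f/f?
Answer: 337953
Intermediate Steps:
q(f) = 1
(-491 - 440)*(q(10) - 364) = (-491 - 440)*(1 - 364) = -931*(-363) = 337953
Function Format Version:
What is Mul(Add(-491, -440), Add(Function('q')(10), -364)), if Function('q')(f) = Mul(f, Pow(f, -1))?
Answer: 337953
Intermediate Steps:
Function('q')(f) = 1
Mul(Add(-491, -440), Add(Function('q')(10), -364)) = Mul(Add(-491, -440), Add(1, -364)) = Mul(-931, -363) = 337953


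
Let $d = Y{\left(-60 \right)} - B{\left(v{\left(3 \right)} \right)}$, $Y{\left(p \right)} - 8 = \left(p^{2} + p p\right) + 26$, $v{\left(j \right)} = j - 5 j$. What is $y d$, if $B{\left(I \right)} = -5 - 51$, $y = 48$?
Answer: $349920$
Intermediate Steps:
$v{\left(j \right)} = - 4 j$
$Y{\left(p \right)} = 34 + 2 p^{2}$ ($Y{\left(p \right)} = 8 + \left(\left(p^{2} + p p\right) + 26\right) = 8 + \left(\left(p^{2} + p^{2}\right) + 26\right) = 8 + \left(2 p^{2} + 26\right) = 8 + \left(26 + 2 p^{2}\right) = 34 + 2 p^{2}$)
$B{\left(I \right)} = -56$ ($B{\left(I \right)} = -5 - 51 = -56$)
$d = 7290$ ($d = \left(34 + 2 \left(-60\right)^{2}\right) - -56 = \left(34 + 2 \cdot 3600\right) + 56 = \left(34 + 7200\right) + 56 = 7234 + 56 = 7290$)
$y d = 48 \cdot 7290 = 349920$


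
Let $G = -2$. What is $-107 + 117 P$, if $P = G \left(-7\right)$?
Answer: $1531$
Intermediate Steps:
$P = 14$ ($P = \left(-2\right) \left(-7\right) = 14$)
$-107 + 117 P = -107 + 117 \cdot 14 = -107 + 1638 = 1531$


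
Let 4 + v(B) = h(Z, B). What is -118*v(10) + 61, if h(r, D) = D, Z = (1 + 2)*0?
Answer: -647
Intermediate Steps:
Z = 0 (Z = 3*0 = 0)
v(B) = -4 + B
-118*v(10) + 61 = -118*(-4 + 10) + 61 = -118*6 + 61 = -708 + 61 = -647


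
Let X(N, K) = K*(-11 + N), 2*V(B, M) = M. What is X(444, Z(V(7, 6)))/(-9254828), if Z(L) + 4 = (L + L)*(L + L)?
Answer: -3464/2313707 ≈ -0.0014972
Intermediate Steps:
V(B, M) = M/2
Z(L) = -4 + 4*L**2 (Z(L) = -4 + (L + L)*(L + L) = -4 + (2*L)*(2*L) = -4 + 4*L**2)
X(444, Z(V(7, 6)))/(-9254828) = ((-4 + 4*((1/2)*6)**2)*(-11 + 444))/(-9254828) = ((-4 + 4*3**2)*433)*(-1/9254828) = ((-4 + 4*9)*433)*(-1/9254828) = ((-4 + 36)*433)*(-1/9254828) = (32*433)*(-1/9254828) = 13856*(-1/9254828) = -3464/2313707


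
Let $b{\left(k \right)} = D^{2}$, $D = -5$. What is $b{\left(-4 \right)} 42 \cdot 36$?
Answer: $37800$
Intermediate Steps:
$b{\left(k \right)} = 25$ ($b{\left(k \right)} = \left(-5\right)^{2} = 25$)
$b{\left(-4 \right)} 42 \cdot 36 = 25 \cdot 42 \cdot 36 = 1050 \cdot 36 = 37800$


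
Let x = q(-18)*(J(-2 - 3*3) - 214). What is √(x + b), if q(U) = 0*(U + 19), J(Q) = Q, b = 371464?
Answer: 2*√92866 ≈ 609.48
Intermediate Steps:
q(U) = 0 (q(U) = 0*(19 + U) = 0)
x = 0 (x = 0*((-2 - 3*3) - 214) = 0*((-2 - 9) - 214) = 0*(-11 - 214) = 0*(-225) = 0)
√(x + b) = √(0 + 371464) = √371464 = 2*√92866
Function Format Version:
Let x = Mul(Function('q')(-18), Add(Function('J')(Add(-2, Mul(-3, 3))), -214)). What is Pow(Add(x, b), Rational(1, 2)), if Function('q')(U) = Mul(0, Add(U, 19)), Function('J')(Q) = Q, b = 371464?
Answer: Mul(2, Pow(92866, Rational(1, 2))) ≈ 609.48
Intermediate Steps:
Function('q')(U) = 0 (Function('q')(U) = Mul(0, Add(19, U)) = 0)
x = 0 (x = Mul(0, Add(Add(-2, Mul(-3, 3)), -214)) = Mul(0, Add(Add(-2, -9), -214)) = Mul(0, Add(-11, -214)) = Mul(0, -225) = 0)
Pow(Add(x, b), Rational(1, 2)) = Pow(Add(0, 371464), Rational(1, 2)) = Pow(371464, Rational(1, 2)) = Mul(2, Pow(92866, Rational(1, 2)))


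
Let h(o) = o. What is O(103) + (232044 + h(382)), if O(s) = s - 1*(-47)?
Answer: 232576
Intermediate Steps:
O(s) = 47 + s (O(s) = s + 47 = 47 + s)
O(103) + (232044 + h(382)) = (47 + 103) + (232044 + 382) = 150 + 232426 = 232576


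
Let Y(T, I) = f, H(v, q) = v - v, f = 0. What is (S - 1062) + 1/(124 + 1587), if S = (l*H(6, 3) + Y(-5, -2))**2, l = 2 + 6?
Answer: -1817081/1711 ≈ -1062.0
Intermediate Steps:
H(v, q) = 0
Y(T, I) = 0
l = 8
S = 0 (S = (8*0 + 0)**2 = (0 + 0)**2 = 0**2 = 0)
(S - 1062) + 1/(124 + 1587) = (0 - 1062) + 1/(124 + 1587) = -1062 + 1/1711 = -1817081/1711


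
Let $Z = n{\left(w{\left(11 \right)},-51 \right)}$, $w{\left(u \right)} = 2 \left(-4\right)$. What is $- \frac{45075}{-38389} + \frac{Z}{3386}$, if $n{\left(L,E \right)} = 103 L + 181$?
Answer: $\frac{127939823}{129985154} \approx 0.98426$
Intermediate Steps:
$w{\left(u \right)} = -8$
$n{\left(L,E \right)} = 181 + 103 L$
$Z = -643$ ($Z = 181 + 103 \left(-8\right) = 181 - 824 = -643$)
$- \frac{45075}{-38389} + \frac{Z}{3386} = - \frac{45075}{-38389} - \frac{643}{3386} = \left(-45075\right) \left(- \frac{1}{38389}\right) - \frac{643}{3386} = \frac{45075}{38389} - \frac{643}{3386} = \frac{127939823}{129985154}$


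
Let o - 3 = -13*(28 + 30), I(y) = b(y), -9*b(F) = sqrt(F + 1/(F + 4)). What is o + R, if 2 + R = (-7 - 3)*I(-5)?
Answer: -753 + 10*I*sqrt(6)/9 ≈ -753.0 + 2.7217*I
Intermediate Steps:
b(F) = -sqrt(F + 1/(4 + F))/9 (b(F) = -sqrt(F + 1/(F + 4))/9 = -sqrt(F + 1/(4 + F))/9)
I(y) = -sqrt((1 + y*(4 + y))/(4 + y))/9
R = -2 + 10*I*sqrt(6)/9 (R = -2 + (-7 - 3)*(-I*sqrt(1 - 5*(4 - 5))/9) = -2 - (-10)*sqrt((1 - 5*(-1))/(-1))/9 = -2 - (-10)*sqrt(-(1 + 5))/9 = -2 - (-10)*sqrt(-1*6)/9 = -2 - (-10)*sqrt(-6)/9 = -2 - (-10)*I*sqrt(6)/9 = -2 + 10*I*sqrt(6)/9 ≈ -2.0 + 2.7217*I)
o = -751 (o = 3 - 13*(28 + 30) = 3 - 13*58 = 3 - 754 = -751)
o + R = -751 + (-2 + 10*I*sqrt(6)/9) = -753 + 10*I*sqrt(6)/9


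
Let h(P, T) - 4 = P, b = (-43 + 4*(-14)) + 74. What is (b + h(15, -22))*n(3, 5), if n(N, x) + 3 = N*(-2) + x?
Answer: 24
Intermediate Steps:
n(N, x) = -3 + x - 2*N (n(N, x) = -3 + (N*(-2) + x) = -3 + (-2*N + x) = -3 + (x - 2*N) = -3 + x - 2*N)
b = -25 (b = (-43 - 56) + 74 = -99 + 74 = -25)
h(P, T) = 4 + P
(b + h(15, -22))*n(3, 5) = (-25 + (4 + 15))*(-3 + 5 - 2*3) = (-25 + 19)*(-3 + 5 - 6) = -6*(-4) = 24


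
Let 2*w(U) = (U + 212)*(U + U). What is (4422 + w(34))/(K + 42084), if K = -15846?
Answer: 2131/4373 ≈ 0.48731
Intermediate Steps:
w(U) = U*(212 + U) (w(U) = ((U + 212)*(U + U))/2 = ((212 + U)*(2*U))/2 = (2*U*(212 + U))/2 = U*(212 + U))
(4422 + w(34))/(K + 42084) = (4422 + 34*(212 + 34))/(-15846 + 42084) = (4422 + 34*246)/26238 = (4422 + 8364)*(1/26238) = 12786*(1/26238) = 2131/4373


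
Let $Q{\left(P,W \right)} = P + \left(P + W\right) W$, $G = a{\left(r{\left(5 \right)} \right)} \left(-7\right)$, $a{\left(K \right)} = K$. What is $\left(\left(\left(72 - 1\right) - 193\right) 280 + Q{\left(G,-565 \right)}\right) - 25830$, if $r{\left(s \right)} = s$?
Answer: $278975$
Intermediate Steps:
$G = -35$ ($G = 5 \left(-7\right) = -35$)
$Q{\left(P,W \right)} = P + W \left(P + W\right)$
$\left(\left(\left(72 - 1\right) - 193\right) 280 + Q{\left(G,-565 \right)}\right) - 25830 = \left(\left(\left(72 - 1\right) - 193\right) 280 - \left(-19740 - 319225\right)\right) - 25830 = \left(\left(\left(72 - 1\right) - 193\right) 280 + \left(-35 + 319225 + 19775\right)\right) - 25830 = \left(\left(71 - 193\right) 280 + 338965\right) - 25830 = \left(\left(-122\right) 280 + 338965\right) - 25830 = \left(-34160 + 338965\right) - 25830 = 304805 - 25830 = 278975$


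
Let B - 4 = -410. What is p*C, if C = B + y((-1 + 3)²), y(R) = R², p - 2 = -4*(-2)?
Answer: -3900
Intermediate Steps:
B = -406 (B = 4 - 410 = -406)
p = 10 (p = 2 - 4*(-2) = 2 + 8 = 10)
C = -390 (C = -406 + ((-1 + 3)²)² = -406 + (2²)² = -406 + 4² = -406 + 16 = -390)
p*C = 10*(-390) = -3900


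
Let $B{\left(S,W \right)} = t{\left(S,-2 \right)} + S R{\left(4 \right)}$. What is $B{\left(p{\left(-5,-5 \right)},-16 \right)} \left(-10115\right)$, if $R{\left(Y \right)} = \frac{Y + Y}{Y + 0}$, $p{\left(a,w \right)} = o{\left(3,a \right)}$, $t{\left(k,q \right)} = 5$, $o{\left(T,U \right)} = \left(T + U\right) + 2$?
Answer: $-50575$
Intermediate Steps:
$o{\left(T,U \right)} = 2 + T + U$
$p{\left(a,w \right)} = 5 + a$ ($p{\left(a,w \right)} = 2 + 3 + a = 5 + a$)
$R{\left(Y \right)} = 2$ ($R{\left(Y \right)} = \frac{2 Y}{Y} = 2$)
$B{\left(S,W \right)} = 5 + 2 S$ ($B{\left(S,W \right)} = 5 + S 2 = 5 + 2 S$)
$B{\left(p{\left(-5,-5 \right)},-16 \right)} \left(-10115\right) = \left(5 + 2 \left(5 - 5\right)\right) \left(-10115\right) = \left(5 + 2 \cdot 0\right) \left(-10115\right) = \left(5 + 0\right) \left(-10115\right) = 5 \left(-10115\right) = -50575$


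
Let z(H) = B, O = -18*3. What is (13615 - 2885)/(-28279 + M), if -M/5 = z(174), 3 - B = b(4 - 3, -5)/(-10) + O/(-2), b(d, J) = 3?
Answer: -21460/56321 ≈ -0.38103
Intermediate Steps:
O = -54
B = -237/10 (B = 3 - (3/(-10) - 54/(-2)) = 3 - (3*(-1/10) - 54*(-1/2)) = 3 - (-3/10 + 27) = 3 - 1*267/10 = 3 - 267/10 = -237/10 ≈ -23.700)
z(H) = -237/10
M = 237/2 (M = -5*(-237/10) = 237/2 ≈ 118.50)
(13615 - 2885)/(-28279 + M) = (13615 - 2885)/(-28279 + 237/2) = 10730/(-56321/2) = 10730*(-2/56321) = -21460/56321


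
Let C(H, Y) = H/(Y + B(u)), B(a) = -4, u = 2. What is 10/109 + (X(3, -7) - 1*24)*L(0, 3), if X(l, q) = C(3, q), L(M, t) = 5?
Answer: -145405/1199 ≈ -121.27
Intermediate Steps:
C(H, Y) = H/(-4 + Y) (C(H, Y) = H/(Y - 4) = H/(-4 + Y))
X(l, q) = 3/(-4 + q)
10/109 + (X(3, -7) - 1*24)*L(0, 3) = 10/109 + (3/(-4 - 7) - 1*24)*5 = 10*(1/109) + (3/(-11) - 24)*5 = 10/109 + (3*(-1/11) - 24)*5 = 10/109 + (-3/11 - 24)*5 = 10/109 - 267/11*5 = 10/109 - 1335/11 = -145405/1199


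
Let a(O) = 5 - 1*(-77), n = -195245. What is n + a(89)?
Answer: -195163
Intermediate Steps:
a(O) = 82 (a(O) = 5 + 77 = 82)
n + a(89) = -195245 + 82 = -195163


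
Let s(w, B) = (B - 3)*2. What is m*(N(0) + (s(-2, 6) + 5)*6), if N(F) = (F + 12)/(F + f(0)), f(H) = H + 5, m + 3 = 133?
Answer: 8892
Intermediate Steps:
m = 130 (m = -3 + 133 = 130)
f(H) = 5 + H
s(w, B) = -6 + 2*B (s(w, B) = (-3 + B)*2 = -6 + 2*B)
N(F) = (12 + F)/(5 + F) (N(F) = (F + 12)/(F + (5 + 0)) = (12 + F)/(F + 5) = (12 + F)/(5 + F))
m*(N(0) + (s(-2, 6) + 5)*6) = 130*((12 + 0)/(5 + 0) + ((-6 + 2*6) + 5)*6) = 130*(12/5 + ((-6 + 12) + 5)*6) = 130*((⅕)*12 + (6 + 5)*6) = 130*(12/5 + 11*6) = 130*(12/5 + 66) = 130*(342/5) = 8892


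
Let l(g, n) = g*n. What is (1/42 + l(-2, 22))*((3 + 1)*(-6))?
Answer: 7388/7 ≈ 1055.4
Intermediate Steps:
(1/42 + l(-2, 22))*((3 + 1)*(-6)) = (1/42 - 2*22)*((3 + 1)*(-6)) = (1/42 - 44)*(4*(-6)) = -1847/42*(-24) = 7388/7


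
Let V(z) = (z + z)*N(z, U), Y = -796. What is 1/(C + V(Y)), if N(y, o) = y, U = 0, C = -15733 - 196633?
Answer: 1/1054866 ≈ 9.4799e-7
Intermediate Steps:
C = -212366
V(z) = 2*z² (V(z) = (z + z)*z = (2*z)*z = 2*z²)
1/(C + V(Y)) = 1/(-212366 + 2*(-796)²) = 1/(-212366 + 2*633616) = 1/(-212366 + 1267232) = 1/1054866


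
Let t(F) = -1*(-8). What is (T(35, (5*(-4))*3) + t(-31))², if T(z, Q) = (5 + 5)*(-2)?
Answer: 144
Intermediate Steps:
t(F) = 8
T(z, Q) = -20 (T(z, Q) = 10*(-2) = -20)
(T(35, (5*(-4))*3) + t(-31))² = (-20 + 8)² = (-12)² = 144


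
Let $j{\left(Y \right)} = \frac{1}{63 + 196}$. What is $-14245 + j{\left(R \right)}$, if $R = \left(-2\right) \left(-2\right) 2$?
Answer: $- \frac{3689454}{259} \approx -14245.0$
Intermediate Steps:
$R = 8$ ($R = 4 \cdot 2 = 8$)
$j{\left(Y \right)} = \frac{1}{259}$
$-14245 + j{\left(R \right)} = -14245 + \frac{1}{259} = - \frac{3689454}{259}$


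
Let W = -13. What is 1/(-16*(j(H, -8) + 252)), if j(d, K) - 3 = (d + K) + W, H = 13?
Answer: -1/3952 ≈ -0.00025304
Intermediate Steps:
j(d, K) = -10 + K + d (j(d, K) = 3 + ((d + K) - 13) = 3 + ((K + d) - 13) = 3 + (-13 + K + d) = -10 + K + d)
1/(-16*(j(H, -8) + 252)) = 1/(-16*((-10 - 8 + 13) + 252)) = 1/(-16*(-5 + 252)) = 1/(-16*247) = 1/(-3952) = -1/3952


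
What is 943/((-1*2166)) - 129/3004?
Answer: -1556093/3253332 ≈ -0.47831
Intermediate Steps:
943/((-1*2166)) - 129/3004 = 943/(-2166) - 129*1/3004 = 943*(-1/2166) - 129/3004 = -943/2166 - 129/3004 = -1556093/3253332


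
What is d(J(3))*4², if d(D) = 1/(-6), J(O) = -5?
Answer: -8/3 ≈ -2.6667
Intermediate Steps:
d(D) = -⅙
d(J(3))*4² = -⅙*4² = -⅙*16 = -8/3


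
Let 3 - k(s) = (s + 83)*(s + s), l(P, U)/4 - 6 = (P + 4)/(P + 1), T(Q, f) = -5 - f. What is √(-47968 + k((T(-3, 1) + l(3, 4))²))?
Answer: I*√932965 ≈ 965.9*I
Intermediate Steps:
l(P, U) = 24 + 4*(4 + P)/(1 + P) (l(P, U) = 24 + 4*((P + 4)/(P + 1)) = 24 + 4*((4 + P)/(1 + P)) = 24 + 4*(4 + P)/(1 + P))
k(s) = 3 - 2*s*(83 + s) (k(s) = 3 - (s + 83)*(s + s) = 3 - (83 + s)*2*s = 3 - 2*s*(83 + s))
√(-47968 + k((T(-3, 1) + l(3, 4))²)) = √(-47968 + (3 - 166*((-5 - 1*1) + 4*(10 + 7*3)/(1 + 3))² - 2*((-5 - 1*1) + 4*(10 + 7*3)/(1 + 3))⁴)) = √(-47968 + (3 - 166*((-5 - 1) + 4*(10 + 21)/4)² - 2*((-5 - 1) + 4*(10 + 21)/4)⁴)) = √(-47968 + (3 - 166*(-6 + 4*(¼)*31)² - 2*(-6 + 4*(¼)*31)⁴)) = √(-47968 + (3 - 166*(-6 + 31)² - 2*(-6 + 31)⁴)) = √(-47968 + (3 - 166*25² - 2*(25²)²)) = √(-47968 + (3 - 166*625 - 2*625²)) = √(-47968 + (3 - 103750 - 2*390625)) = √(-47968 + (3 - 103750 - 781250)) = √(-47968 - 884997) = √(-932965) = I*√932965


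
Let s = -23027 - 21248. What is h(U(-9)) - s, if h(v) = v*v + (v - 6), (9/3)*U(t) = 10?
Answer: 398551/9 ≈ 44283.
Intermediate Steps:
s = -44275
U(t) = 10/3 (U(t) = (⅓)*10 = 10/3)
h(v) = -6 + v + v² (h(v) = v² + (-6 + v) = -6 + v + v²)
h(U(-9)) - s = (-6 + 10/3 + (10/3)²) - 1*(-44275) = (-6 + 10/3 + 100/9) + 44275 = 76/9 + 44275 = 398551/9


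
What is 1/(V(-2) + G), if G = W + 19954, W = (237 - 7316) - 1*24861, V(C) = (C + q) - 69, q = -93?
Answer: -1/12150 ≈ -8.2304e-5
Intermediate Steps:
V(C) = -162 + C (V(C) = (C - 93) - 69 = (-93 + C) - 69 = -162 + C)
W = -31940 (W = -7079 - 24861 = -31940)
G = -11986 (G = -31940 + 19954 = -11986)
1/(V(-2) + G) = 1/((-162 - 2) - 11986) = 1/(-164 - 11986) = 1/(-12150) = -1/12150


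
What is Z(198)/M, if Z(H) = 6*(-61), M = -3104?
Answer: 183/1552 ≈ 0.11791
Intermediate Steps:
Z(H) = -366
Z(198)/M = -366/(-3104) = -366*(-1/3104) = 183/1552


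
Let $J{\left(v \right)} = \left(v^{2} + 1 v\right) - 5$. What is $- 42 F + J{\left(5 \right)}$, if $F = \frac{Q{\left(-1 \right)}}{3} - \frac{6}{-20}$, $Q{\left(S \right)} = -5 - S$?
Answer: $\frac{342}{5} \approx 68.4$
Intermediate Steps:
$J{\left(v \right)} = -5 + v + v^{2}$ ($J{\left(v \right)} = \left(v^{2} + v\right) - 5 = \left(v + v^{2}\right) - 5 = -5 + v + v^{2}$)
$F = - \frac{31}{30}$ ($F = \frac{-5 - -1}{3} - \frac{6}{-20} = \left(-5 + 1\right) \frac{1}{3} - - \frac{3}{10} = \left(-4\right) \frac{1}{3} + \frac{3}{10} = - \frac{4}{3} + \frac{3}{10} = - \frac{31}{30} \approx -1.0333$)
$- 42 F + J{\left(5 \right)} = \left(-42\right) \left(- \frac{31}{30}\right) + \left(-5 + 5 + 5^{2}\right) = \frac{217}{5} + \left(-5 + 5 + 25\right) = \frac{217}{5} + 25 = \frac{342}{5}$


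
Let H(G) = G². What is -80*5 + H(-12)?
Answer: -256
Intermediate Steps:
-80*5 + H(-12) = -80*5 + (-12)² = -400 + 144 = -256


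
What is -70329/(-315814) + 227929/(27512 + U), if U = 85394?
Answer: 19980933820/8914323871 ≈ 2.2414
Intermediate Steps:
-70329/(-315814) + 227929/(27512 + U) = -70329/(-315814) + 227929/(27512 + 85394) = -70329*(-1/315814) + 227929/112906 = 70329/315814 + 227929*(1/112906) = 70329/315814 + 227929/112906 = 19980933820/8914323871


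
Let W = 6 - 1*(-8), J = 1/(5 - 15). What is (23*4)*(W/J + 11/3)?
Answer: -37628/3 ≈ -12543.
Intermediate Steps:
J = -1/10 (J = 1/(-10) = -1/10 ≈ -0.10000)
W = 14 (W = 6 + 8 = 14)
(23*4)*(W/J + 11/3) = (23*4)*(14/(-1/10) + 11/3) = 92*(14*(-10) + 11*(1/3)) = 92*(-140 + 11/3) = 92*(-409/3) = -37628/3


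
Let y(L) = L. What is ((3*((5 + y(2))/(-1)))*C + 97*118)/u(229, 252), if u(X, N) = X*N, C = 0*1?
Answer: 5723/28854 ≈ 0.19834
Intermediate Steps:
C = 0
u(X, N) = N*X
((3*((5 + y(2))/(-1)))*C + 97*118)/u(229, 252) = ((3*((5 + 2)/(-1)))*0 + 97*118)/((252*229)) = ((3*(7*(-1)))*0 + 11446)/57708 = ((3*(-7))*0 + 11446)*(1/57708) = (-21*0 + 11446)*(1/57708) = (0 + 11446)*(1/57708) = 11446*(1/57708) = 5723/28854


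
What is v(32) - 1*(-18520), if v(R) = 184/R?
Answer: 74103/4 ≈ 18526.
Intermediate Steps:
v(32) - 1*(-18520) = 184/32 - 1*(-18520) = 184*(1/32) + 18520 = 23/4 + 18520 = 74103/4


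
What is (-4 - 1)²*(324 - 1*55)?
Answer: 6725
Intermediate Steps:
(-4 - 1)²*(324 - 1*55) = (-5)²*(324 - 55) = 25*269 = 6725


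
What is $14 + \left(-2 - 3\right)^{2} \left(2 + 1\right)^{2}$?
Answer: $239$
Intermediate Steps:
$14 + \left(-2 - 3\right)^{2} \left(2 + 1\right)^{2} = 14 + \left(-5\right)^{2} \cdot 3^{2} = 14 + 25 \cdot 9 = 14 + 225 = 239$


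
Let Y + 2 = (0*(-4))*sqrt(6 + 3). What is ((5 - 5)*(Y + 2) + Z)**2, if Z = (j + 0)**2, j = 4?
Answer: 256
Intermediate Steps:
Z = 16 (Z = (4 + 0)**2 = 4**2 = 16)
Y = -2 (Y = -2 + (0*(-4))*sqrt(6 + 3) = -2 + 0*sqrt(9) = -2 + 0*3 = -2 + 0 = -2)
((5 - 5)*(Y + 2) + Z)**2 = ((5 - 5)*(-2 + 2) + 16)**2 = (0*0 + 16)**2 = (0 + 16)**2 = 16**2 = 256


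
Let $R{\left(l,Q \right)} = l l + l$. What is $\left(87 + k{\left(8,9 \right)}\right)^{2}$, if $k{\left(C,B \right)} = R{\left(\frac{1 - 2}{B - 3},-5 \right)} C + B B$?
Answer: $\frac{2256004}{81} \approx 27852.0$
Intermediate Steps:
$R{\left(l,Q \right)} = l + l^{2}$ ($R{\left(l,Q \right)} = l^{2} + l = l + l^{2}$)
$k{\left(C,B \right)} = B^{2} - \frac{C \left(1 - \frac{1}{-3 + B}\right)}{-3 + B}$ ($k{\left(C,B \right)} = \frac{1 - 2}{B - 3} \left(1 + \frac{1 - 2}{B - 3}\right) C + B B = - \frac{1}{-3 + B} \left(1 - \frac{1}{-3 + B}\right) C + B^{2} = - \frac{1 - \frac{1}{-3 + B}}{-3 + B} C + B^{2} = - \frac{C \left(1 - \frac{1}{-3 + B}\right)}{-3 + B} + B^{2} = B^{2} - \frac{C \left(1 - \frac{1}{-3 + B}\right)}{-3 + B}$)
$\left(87 + k{\left(8,9 \right)}\right)^{2} = \left(87 + \frac{8 \left(4 - 9\right) + 9^{2} \left(-3 + 9\right)^{2}}{\left(-3 + 9\right)^{2}}\right)^{2} = \left(87 + \frac{8 \left(4 - 9\right) + 81 \cdot 6^{2}}{36}\right)^{2} = \left(87 + \frac{8 \left(-5\right) + 81 \cdot 36}{36}\right)^{2} = \left(87 + \frac{-40 + 2916}{36}\right)^{2} = \left(87 + \frac{1}{36} \cdot 2876\right)^{2} = \left(87 + \frac{719}{9}\right)^{2} = \left(\frac{1502}{9}\right)^{2} = \frac{2256004}{81}$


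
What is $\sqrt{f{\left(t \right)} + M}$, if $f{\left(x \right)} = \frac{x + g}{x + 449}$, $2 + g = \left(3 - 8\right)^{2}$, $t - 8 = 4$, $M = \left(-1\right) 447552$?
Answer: $\frac{i \sqrt{95114182457}}{461} \approx 668.99 i$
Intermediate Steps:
$M = -447552$
$t = 12$ ($t = 8 + 4 = 12$)
$g = 23$ ($g = -2 + \left(3 - 8\right)^{2} = -2 + \left(-5\right)^{2} = -2 + 25 = 23$)
$f{\left(x \right)} = \frac{23 + x}{449 + x}$ ($f{\left(x \right)} = \frac{x + 23}{x + 449} = \frac{23 + x}{449 + x}$)
$\sqrt{f{\left(t \right)} + M} = \sqrt{\frac{23 + 12}{449 + 12} - 447552} = \sqrt{\frac{1}{461} \cdot 35 - 447552} = \sqrt{\frac{35}{461} - 447552} = \sqrt{- \frac{206321437}{461}} = \frac{i \sqrt{95114182457}}{461}$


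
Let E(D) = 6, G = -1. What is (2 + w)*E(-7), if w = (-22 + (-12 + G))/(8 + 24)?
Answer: 87/16 ≈ 5.4375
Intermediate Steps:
w = -35/32 (w = (-22 + (-12 - 1))/(8 + 24) = (-22 - 13)/32 = -35*1/32 = -35/32 ≈ -1.0938)
(2 + w)*E(-7) = (2 - 35/32)*6 = (29/32)*6 = 87/16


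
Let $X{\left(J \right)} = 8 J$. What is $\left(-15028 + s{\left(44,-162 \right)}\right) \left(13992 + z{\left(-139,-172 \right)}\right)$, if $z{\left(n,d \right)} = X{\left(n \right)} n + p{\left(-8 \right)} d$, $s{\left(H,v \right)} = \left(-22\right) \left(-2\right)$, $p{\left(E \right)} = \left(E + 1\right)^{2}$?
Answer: $-2399417888$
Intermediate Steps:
$p{\left(E \right)} = \left(1 + E\right)^{2}$
$s{\left(H,v \right)} = 44$
$z{\left(n,d \right)} = 8 n^{2} + 49 d$ ($z{\left(n,d \right)} = 8 n n + \left(1 - 8\right)^{2} d = 8 n^{2} + \left(-7\right)^{2} d = 8 n^{2} + 49 d$)
$\left(-15028 + s{\left(44,-162 \right)}\right) \left(13992 + z{\left(-139,-172 \right)}\right) = \left(-15028 + 44\right) \left(13992 + \left(8 \left(-139\right)^{2} + 49 \left(-172\right)\right)\right) = - 14984 \left(13992 + \left(8 \cdot 19321 - 8428\right)\right) = - 14984 \left(13992 + \left(154568 - 8428\right)\right) = - 14984 \left(13992 + 146140\right) = \left(-14984\right) 160132 = -2399417888$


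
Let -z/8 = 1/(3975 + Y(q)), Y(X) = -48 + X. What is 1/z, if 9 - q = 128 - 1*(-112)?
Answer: -462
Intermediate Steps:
q = -231 (q = 9 - (128 - 1*(-112)) = 9 - (128 + 112) = 9 - 1*240 = 9 - 240 = -231)
z = -1/462 (z = -8/(3975 + (-48 - 231)) = -8/(3975 - 279) = -8/3696 = -8*1/3696 = -1/462 ≈ -0.0021645)
1/z = 1/(-1/462) = -462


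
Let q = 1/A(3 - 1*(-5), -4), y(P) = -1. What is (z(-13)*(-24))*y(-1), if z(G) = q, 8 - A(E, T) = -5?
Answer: 24/13 ≈ 1.8462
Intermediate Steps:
A(E, T) = 13 (A(E, T) = 8 - 1*(-5) = 8 + 5 = 13)
q = 1/13 ≈ 0.076923
z(G) = 1/13
(z(-13)*(-24))*y(-1) = ((1/13)*(-24))*(-1) = -24/13*(-1) = 24/13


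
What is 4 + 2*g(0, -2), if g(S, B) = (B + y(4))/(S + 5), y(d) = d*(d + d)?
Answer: 16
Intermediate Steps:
y(d) = 2*d**2 (y(d) = d*(2*d) = 2*d**2)
g(S, B) = (32 + B)/(5 + S) (g(S, B) = (B + 2*4**2)/(S + 5) = (B + 2*16)/(5 + S) = (B + 32)/(5 + S) = (32 + B)/(5 + S))
4 + 2*g(0, -2) = 4 + 2*((32 - 2)/(5 + 0)) = 4 + 2*(30/5) = 4 + 2*((1/5)*30) = 4 + 2*6 = 4 + 12 = 16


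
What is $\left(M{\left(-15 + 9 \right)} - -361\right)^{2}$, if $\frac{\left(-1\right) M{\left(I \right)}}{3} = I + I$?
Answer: $157609$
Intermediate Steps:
$M{\left(I \right)} = - 6 I$ ($M{\left(I \right)} = - 3 \left(I + I\right) = - 3 \cdot 2 I = - 6 I$)
$\left(M{\left(-15 + 9 \right)} - -361\right)^{2} = \left(- 6 \left(-15 + 9\right) - -361\right)^{2} = \left(\left(-6\right) \left(-6\right) + \left(-282 + 643\right)\right)^{2} = \left(36 + 361\right)^{2} = 397^{2} = 157609$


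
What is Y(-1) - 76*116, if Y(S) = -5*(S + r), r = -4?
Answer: -8791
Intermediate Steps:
Y(S) = 20 - 5*S (Y(S) = -5*(S - 4) = -5*(-4 + S) = 20 - 5*S)
Y(-1) - 76*116 = (20 - 5*(-1)) - 76*116 = (20 + 5) - 8816 = 25 - 8816 = -8791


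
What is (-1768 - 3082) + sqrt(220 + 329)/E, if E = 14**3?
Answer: -4850 + 3*sqrt(61)/2744 ≈ -4850.0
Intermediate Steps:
E = 2744
(-1768 - 3082) + sqrt(220 + 329)/E = (-1768 - 3082) + sqrt(220 + 329)/2744 = -4850 + sqrt(549)*(1/2744) = -4850 + (3*sqrt(61))*(1/2744) = -4850 + 3*sqrt(61)/2744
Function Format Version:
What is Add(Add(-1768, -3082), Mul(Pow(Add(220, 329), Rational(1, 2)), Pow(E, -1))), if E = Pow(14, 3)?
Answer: Add(-4850, Mul(Rational(3, 2744), Pow(61, Rational(1, 2)))) ≈ -4850.0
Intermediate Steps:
E = 2744
Add(Add(-1768, -3082), Mul(Pow(Add(220, 329), Rational(1, 2)), Pow(E, -1))) = Add(Add(-1768, -3082), Mul(Pow(Add(220, 329), Rational(1, 2)), Pow(2744, -1))) = Add(-4850, Mul(Pow(549, Rational(1, 2)), Rational(1, 2744))) = Add(-4850, Mul(Mul(3, Pow(61, Rational(1, 2))), Rational(1, 2744))) = Add(-4850, Mul(Rational(3, 2744), Pow(61, Rational(1, 2))))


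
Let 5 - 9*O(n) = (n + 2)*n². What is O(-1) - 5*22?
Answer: -986/9 ≈ -109.56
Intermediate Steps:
O(n) = 5/9 - n²*(2 + n)/9 (O(n) = 5/9 - (n + 2)*n²/9 = 5/9 - (2 + n)*n²/9 = 5/9 - n²*(2 + n)/9)
O(-1) - 5*22 = (5/9 - 2/9*(-1)² - ⅑*(-1)³) - 5*22 = (5/9 - 2/9*1 - ⅑*(-1)) - 110 = (5/9 - 2/9 + ⅑) - 110 = 4/9 - 110 = -986/9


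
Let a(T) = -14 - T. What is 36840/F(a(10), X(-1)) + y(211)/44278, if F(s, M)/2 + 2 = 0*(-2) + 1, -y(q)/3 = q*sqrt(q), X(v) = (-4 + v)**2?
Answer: -18420 - 633*sqrt(211)/44278 ≈ -18420.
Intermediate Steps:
y(q) = -3*q**(3/2) (y(q) = -3*q*sqrt(q) = -3*q**(3/2))
F(s, M) = -2 (F(s, M) = -4 + 2*(0*(-2) + 1) = -4 + 2*(0 + 1) = -4 + 2*1 = -4 + 2 = -2)
36840/F(a(10), X(-1)) + y(211)/44278 = 36840/(-2) - 633*sqrt(211)/44278 = 36840*(-1/2) - 633*sqrt(211)*(1/44278) = -18420 - 633*sqrt(211)*(1/44278) = -18420 - 633*sqrt(211)/44278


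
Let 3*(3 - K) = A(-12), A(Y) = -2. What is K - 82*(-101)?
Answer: 24857/3 ≈ 8285.7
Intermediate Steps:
K = 11/3 (K = 3 - ⅓*(-2) = 3 + ⅔ = 11/3 ≈ 3.6667)
K - 82*(-101) = 11/3 - 82*(-101) = 11/3 + 8282 = 24857/3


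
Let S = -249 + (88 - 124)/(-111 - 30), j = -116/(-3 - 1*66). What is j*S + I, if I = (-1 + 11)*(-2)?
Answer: -473672/1081 ≈ -438.18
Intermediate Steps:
I = -20 (I = 10*(-2) = -20)
j = 116/69 (j = -116/(-3 - 66) = -116/(-69) = -116*(-1/69) = 116/69 ≈ 1.6812)
S = -11691/47 (S = -249 - 36/(-141) = -249 - 36*(-1/141) = -249 + 12/47 = -11691/47 ≈ -248.74)
j*S + I = (116/69)*(-11691/47) - 20 = -452052/1081 - 20 = -473672/1081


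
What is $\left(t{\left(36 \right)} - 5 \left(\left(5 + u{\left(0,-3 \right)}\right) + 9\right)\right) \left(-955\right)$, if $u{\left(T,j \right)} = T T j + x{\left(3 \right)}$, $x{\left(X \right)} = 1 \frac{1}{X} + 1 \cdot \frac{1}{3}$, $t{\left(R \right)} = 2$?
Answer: $\frac{204370}{3} \approx 68123.0$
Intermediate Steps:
$x{\left(X \right)} = \frac{1}{3} + \frac{1}{X}$ ($x{\left(X \right)} = \frac{1}{X} + 1 \cdot \frac{1}{3} = \frac{1}{X} + \frac{1}{3} = \frac{1}{3} + \frac{1}{X}$)
$u{\left(T,j \right)} = \frac{2}{3} + j T^{2}$ ($u{\left(T,j \right)} = T T j + \frac{3 + 3}{3 \cdot 3} = T^{2} j + \frac{1}{3} \cdot \frac{1}{3} \cdot 6 = j T^{2} + \frac{2}{3} = \frac{2}{3} + j T^{2}$)
$\left(t{\left(36 \right)} - 5 \left(\left(5 + u{\left(0,-3 \right)}\right) + 9\right)\right) \left(-955\right) = \left(2 - 5 \left(\left(5 + \left(\frac{2}{3} - 3 \cdot 0^{2}\right)\right) + 9\right)\right) \left(-955\right) = \left(2 - 5 \left(\left(5 + \left(\frac{2}{3} - 0\right)\right) + 9\right)\right) \left(-955\right) = \left(2 - 5 \left(\left(5 + \left(\frac{2}{3} + 0\right)\right) + 9\right)\right) \left(-955\right) = \left(2 - 5 \left(\left(5 + \frac{2}{3}\right) + 9\right)\right) \left(-955\right) = \left(2 - 5 \left(\frac{17}{3} + 9\right)\right) \left(-955\right) = \left(2 - \frac{220}{3}\right) \left(-955\right) = \left(- \frac{214}{3}\right) \left(-955\right) = \frac{204370}{3}$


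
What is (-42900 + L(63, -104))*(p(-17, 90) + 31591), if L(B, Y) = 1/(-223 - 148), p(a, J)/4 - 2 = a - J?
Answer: -70873507153/53 ≈ -1.3372e+9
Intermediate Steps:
p(a, J) = 8 - 4*J + 4*a (p(a, J) = 8 + 4*(a - J) = 8 + (-4*J + 4*a) = 8 - 4*J + 4*a)
L(B, Y) = -1/371 (L(B, Y) = 1/(-371) = -1/371)
(-42900 + L(63, -104))*(p(-17, 90) + 31591) = (-42900 - 1/371)*((8 - 4*90 + 4*(-17)) + 31591) = -15915901*((8 - 360 - 68) + 31591)/371 = -15915901*(-420 + 31591)/371 = -15915901/371*31171 = -70873507153/53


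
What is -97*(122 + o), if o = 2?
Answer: -12028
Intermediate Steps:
-97*(122 + o) = -97*(122 + 2) = -97*124 = -12028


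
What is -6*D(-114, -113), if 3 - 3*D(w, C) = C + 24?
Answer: -184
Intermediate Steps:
D(w, C) = -7 - C/3 (D(w, C) = 1 - (C + 24)/3 = 1 - (24 + C)/3 = 1 + (-8 - C/3) = -7 - C/3)
-6*D(-114, -113) = -6*(-7 - ⅓*(-113)) = -6*(-7 + 113/3) = -6*92/3 = -184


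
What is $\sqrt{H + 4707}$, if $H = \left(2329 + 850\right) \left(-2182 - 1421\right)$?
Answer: $i \sqrt{11449230} \approx 3383.7 i$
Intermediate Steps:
$H = -11453937$ ($H = 3179 \left(-3603\right) = -11453937$)
$\sqrt{H + 4707} = \sqrt{-11453937 + 4707} = \sqrt{-11449230} = i \sqrt{11449230}$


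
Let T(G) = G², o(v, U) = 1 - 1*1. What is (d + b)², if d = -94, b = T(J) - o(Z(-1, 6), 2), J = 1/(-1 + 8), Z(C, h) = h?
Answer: 21206025/2401 ≈ 8832.2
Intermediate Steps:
o(v, U) = 0 (o(v, U) = 1 - 1 = 0)
J = ⅐ (J = 1/7 = ⅐ ≈ 0.14286)
b = 1/49 (b = (⅐)² - 1*0 = 1/49 + 0 = 1/49 ≈ 0.020408)
(d + b)² = (-94 + 1/49)² = (-4605/49)² = 21206025/2401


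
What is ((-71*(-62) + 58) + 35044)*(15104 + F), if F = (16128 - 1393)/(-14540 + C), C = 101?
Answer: 2871571055728/4813 ≈ 5.9663e+8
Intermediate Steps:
F = -14735/14439 (F = (16128 - 1393)/(-14540 + 101) = 14735/(-14439) = 14735*(-1/14439) = -14735/14439 ≈ -1.0205)
((-71*(-62) + 58) + 35044)*(15104 + F) = ((-71*(-62) + 58) + 35044)*(15104 - 14735/14439) = ((4402 + 58) + 35044)*(218071921/14439) = (4460 + 35044)*(218071921/14439) = 39504*(218071921/14439) = 2871571055728/4813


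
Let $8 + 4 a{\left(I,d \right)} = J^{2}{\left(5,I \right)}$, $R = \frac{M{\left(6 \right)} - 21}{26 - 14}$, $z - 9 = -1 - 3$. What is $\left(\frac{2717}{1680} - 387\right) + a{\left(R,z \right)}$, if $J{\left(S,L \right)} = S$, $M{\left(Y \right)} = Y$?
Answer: $- \frac{640303}{1680} \approx -381.13$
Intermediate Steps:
$z = 5$ ($z = 9 - 4 = 5$)
$R = - \frac{5}{4}$ ($R = \frac{6 - 21}{26 - 14} = - \frac{15}{12} = \left(-15\right) \frac{1}{12} = - \frac{5}{4} \approx -1.25$)
$a{\left(I,d \right)} = \frac{17}{4}$ ($a{\left(I,d \right)} = -2 + \frac{5^{2}}{4} = -2 + \frac{1}{4} \cdot 25 = -2 + \frac{25}{4} = \frac{17}{4}$)
$\left(\frac{2717}{1680} - 387\right) + a{\left(R,z \right)} = \left(\frac{2717}{1680} - 387\right) + \frac{17}{4} = - \frac{647443}{1680} + \frac{17}{4} = - \frac{640303}{1680}$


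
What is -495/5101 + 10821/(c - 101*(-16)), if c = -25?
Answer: 54410376/8115691 ≈ 6.7043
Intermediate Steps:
-495/5101 + 10821/(c - 101*(-16)) = -495/5101 + 10821/(-25 - 101*(-16)) = -495*1/5101 + 10821/(-25 + 1616) = -495/5101 + 10821/1591 = 54410376/8115691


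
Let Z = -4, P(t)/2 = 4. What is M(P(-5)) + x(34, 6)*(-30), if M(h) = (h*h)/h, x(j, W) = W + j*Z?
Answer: 3908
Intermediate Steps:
P(t) = 8 (P(t) = 2*4 = 8)
x(j, W) = W - 4*j (x(j, W) = W + j*(-4) = W - 4*j)
M(h) = h (M(h) = h**2/h = h)
M(P(-5)) + x(34, 6)*(-30) = 8 + (6 - 4*34)*(-30) = 8 + (6 - 136)*(-30) = 8 - 130*(-30) = 8 + 3900 = 3908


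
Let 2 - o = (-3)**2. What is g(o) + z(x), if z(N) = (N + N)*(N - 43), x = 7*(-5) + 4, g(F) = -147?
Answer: 4441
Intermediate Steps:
o = -7 (o = 2 - 1*(-3)**2 = 2 - 1*9 = 2 - 9 = -7)
x = -31 (x = -35 + 4 = -31)
z(N) = 2*N*(-43 + N) (z(N) = (2*N)*(-43 + N) = 2*N*(-43 + N))
g(o) + z(x) = -147 + 2*(-31)*(-43 - 31) = -147 + 2*(-31)*(-74) = -147 + 4588 = 4441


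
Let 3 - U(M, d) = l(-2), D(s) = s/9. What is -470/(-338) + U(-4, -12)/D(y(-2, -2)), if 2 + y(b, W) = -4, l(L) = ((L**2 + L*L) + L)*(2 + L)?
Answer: -1051/338 ≈ -3.1095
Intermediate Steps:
l(L) = (2 + L)*(L + 2*L**2) (l(L) = ((L**2 + L**2) + L)*(2 + L) = (2*L**2 + L)*(2 + L) = (L + 2*L**2)*(2 + L) = (2 + L)*(L + 2*L**2))
y(b, W) = -6 (y(b, W) = -2 - 4 = -6)
D(s) = s/9 (D(s) = s*(1/9) = s/9)
U(M, d) = 3 (U(M, d) = 3 - (-2)*(2 + 2*(-2)**2 + 5*(-2)) = 3 - (-2)*(2 + 2*4 - 10) = 3 - (-2)*(2 + 8 - 10) = 3 - (-2)*0 = 3 - 1*0 = 3 + 0 = 3)
-470/(-338) + U(-4, -12)/D(y(-2, -2)) = -470/(-338) + 3/(((1/9)*(-6))) = -470*(-1/338) + 3/(-2/3) = 235/169 + 3*(-3/2) = 235/169 - 9/2 = -1051/338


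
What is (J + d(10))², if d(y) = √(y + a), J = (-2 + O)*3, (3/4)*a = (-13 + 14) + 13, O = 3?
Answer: (9 + √258)²/9 ≈ 69.791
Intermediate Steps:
a = 56/3 (a = 4*((-13 + 14) + 13)/3 = 4*(1 + 13)/3 = (4/3)*14 = 56/3 ≈ 18.667)
J = 3 (J = (-2 + 3)*3 = 1*3 = 3)
d(y) = √(56/3 + y) (d(y) = √(y + 56/3) = √(56/3 + y))
(J + d(10))² = (3 + √(168 + 9*10)/3)² = (3 + √(168 + 90)/3)² = (3 + √258/3)²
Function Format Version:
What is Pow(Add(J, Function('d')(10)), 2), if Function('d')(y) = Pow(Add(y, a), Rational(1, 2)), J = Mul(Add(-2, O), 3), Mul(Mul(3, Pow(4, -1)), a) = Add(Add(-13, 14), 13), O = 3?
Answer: Mul(Rational(1, 9), Pow(Add(9, Pow(258, Rational(1, 2))), 2)) ≈ 69.791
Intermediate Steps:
a = Rational(56, 3) (a = Mul(Rational(4, 3), Add(Add(-13, 14), 13)) = Mul(Rational(4, 3), Add(1, 13)) = Mul(Rational(4, 3), 14) = Rational(56, 3) ≈ 18.667)
J = 3 (J = Mul(Add(-2, 3), 3) = Mul(1, 3) = 3)
Function('d')(y) = Pow(Add(Rational(56, 3), y), Rational(1, 2)) (Function('d')(y) = Pow(Add(y, Rational(56, 3)), Rational(1, 2)) = Pow(Add(Rational(56, 3), y), Rational(1, 2)))
Pow(Add(J, Function('d')(10)), 2) = Pow(Add(3, Mul(Rational(1, 3), Pow(Add(168, Mul(9, 10)), Rational(1, 2)))), 2) = Pow(Add(3, Mul(Rational(1, 3), Pow(Add(168, 90), Rational(1, 2)))), 2) = Pow(Add(3, Mul(Rational(1, 3), Pow(258, Rational(1, 2)))), 2)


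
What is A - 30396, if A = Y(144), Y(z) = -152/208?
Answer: -790315/26 ≈ -30397.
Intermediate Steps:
Y(z) = -19/26 (Y(z) = -152*1/208 = -19/26)
A = -19/26 ≈ -0.73077
A - 30396 = -19/26 - 30396 = -790315/26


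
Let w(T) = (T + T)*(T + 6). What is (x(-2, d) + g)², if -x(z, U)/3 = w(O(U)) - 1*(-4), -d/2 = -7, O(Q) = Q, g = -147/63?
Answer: 25836889/9 ≈ 2.8708e+6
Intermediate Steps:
g = -7/3 (g = -147*1/63 = -7/3 ≈ -2.3333)
d = 14 (d = -2*(-7) = 14)
w(T) = 2*T*(6 + T) (w(T) = (2*T)*(6 + T) = 2*T*(6 + T))
x(z, U) = -12 - 6*U*(6 + U) (x(z, U) = -3*(2*U*(6 + U) - 1*(-4)) = -3*(2*U*(6 + U) + 4) = -3*(4 + 2*U*(6 + U)) = -12 - 6*U*(6 + U))
(x(-2, d) + g)² = ((-12 - 6*14*(6 + 14)) - 7/3)² = ((-12 - 6*14*20) - 7/3)² = ((-12 - 1680) - 7/3)² = (-1692 - 7/3)² = (-5083/3)² = 25836889/9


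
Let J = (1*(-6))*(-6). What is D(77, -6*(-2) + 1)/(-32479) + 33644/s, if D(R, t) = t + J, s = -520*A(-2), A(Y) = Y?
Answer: 21012933/649580 ≈ 32.349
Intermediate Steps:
s = 1040 (s = -520*(-2) = 1040)
J = 36 (J = -6*(-6) = 36)
D(R, t) = 36 + t (D(R, t) = t + 36 = 36 + t)
D(77, -6*(-2) + 1)/(-32479) + 33644/s = (36 + (-6*(-2) + 1))/(-32479) + 33644/1040 = (36 + (12 + 1))*(-1/32479) + 33644*(1/1040) = (36 + 13)*(-1/32479) + 647/20 = 49*(-1/32479) + 647/20 = -49/32479 + 647/20 = 21012933/649580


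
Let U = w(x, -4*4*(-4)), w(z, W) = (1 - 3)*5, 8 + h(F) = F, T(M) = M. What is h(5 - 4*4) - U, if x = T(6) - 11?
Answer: -9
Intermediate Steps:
h(F) = -8 + F
x = -5 (x = 6 - 11 = -5)
w(z, W) = -10 (w(z, W) = -2*5 = -10)
U = -10
h(5 - 4*4) - U = (-8 + (5 - 4*4)) - 1*(-10) = (-8 + (5 - 16)) + 10 = (-8 - 11) + 10 = -19 + 10 = -9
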